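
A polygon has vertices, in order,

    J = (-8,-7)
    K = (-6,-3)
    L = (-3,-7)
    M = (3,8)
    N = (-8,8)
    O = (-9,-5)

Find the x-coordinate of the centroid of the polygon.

Apply the shoelace (surveyor's) formula. First the cross-terms c_i = x_i·y_{i+1} − x_{i+1}·y_i:
  -18, 33, -3, 88, 112, 23  ⇒  2A = 235, A = 117.5.
Then Σ (x_i + x_{i+1})·c_i = -2780, so x̄ = -2780 / (6·117.5) = -556/141.

-556/141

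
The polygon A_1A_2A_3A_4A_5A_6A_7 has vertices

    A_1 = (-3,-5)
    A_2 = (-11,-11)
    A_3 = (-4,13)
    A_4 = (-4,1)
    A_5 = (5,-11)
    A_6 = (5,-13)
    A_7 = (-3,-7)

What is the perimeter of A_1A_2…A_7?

76

|A_1A_2| = √((-8)² + (-6)²) = √100 = 10
|A_2A_3| = √((7)² + (24)²) = √625 = 25
|A_3A_4| = √((0)² + (-12)²) = √144 = 12
|A_4A_5| = √((9)² + (-12)²) = √225 = 15
|A_5A_6| = √((0)² + (-2)²) = √4 = 2
|A_6A_7| = √((-8)² + (6)²) = √100 = 10
|A_7A_1| = √((0)² + (2)²) = √4 = 2
Perimeter = 10 + 25 + 12 + 15 + 2 + 10 + 2 = 76.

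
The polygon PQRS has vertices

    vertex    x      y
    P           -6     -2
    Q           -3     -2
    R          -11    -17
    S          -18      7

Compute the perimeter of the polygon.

60

|PQ| = √((3)² + (0)²) = √9 = 3
|QR| = √((-8)² + (-15)²) = √289 = 17
|RS| = √((-7)² + (24)²) = √625 = 25
|SP| = √((12)² + (-9)²) = √225 = 15
Perimeter = 3 + 17 + 25 + 15 = 60.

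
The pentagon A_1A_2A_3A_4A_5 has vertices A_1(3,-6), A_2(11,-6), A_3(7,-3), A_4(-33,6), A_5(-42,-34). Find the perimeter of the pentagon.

148

|A_1A_2| = √((8)² + (0)²) = √64 = 8
|A_2A_3| = √((-4)² + (3)²) = √25 = 5
|A_3A_4| = √((-40)² + (9)²) = √1681 = 41
|A_4A_5| = √((-9)² + (-40)²) = √1681 = 41
|A_5A_1| = √((45)² + (28)²) = √2809 = 53
Perimeter = 8 + 5 + 41 + 41 + 53 = 148.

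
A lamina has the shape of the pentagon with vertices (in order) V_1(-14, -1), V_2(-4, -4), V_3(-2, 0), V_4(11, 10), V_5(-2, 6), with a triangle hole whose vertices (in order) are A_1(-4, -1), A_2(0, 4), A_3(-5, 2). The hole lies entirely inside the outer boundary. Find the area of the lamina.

89.5

Outer boundary:
Apply the shoelace formula: 2A = Σ (x_i·y_{i+1} − x_{i+1}·y_i), indices taken mod 5.
Cross-terms: 52, -8, -20, 86, 86  ⇒  Σ = 196
Area = |Σ|/2 = 98.
Hole:
Σ = (-16) + (20) + (13) = 17
Area = |Σ|/2 = 8.5.
Net area = 98 − 8.5 = 89.5.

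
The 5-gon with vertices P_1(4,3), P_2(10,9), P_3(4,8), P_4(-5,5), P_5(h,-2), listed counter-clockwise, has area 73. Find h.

The doubled signed area Σ (x_i y_{i+1} − x_{i+1} y_i) is linear in h.
With h=0 it equals 128; the coefficient of h is -2 (from the two edges through P_5).
So -2·h + 128 = 2·73 = 146 ⇒ h = -9.

-9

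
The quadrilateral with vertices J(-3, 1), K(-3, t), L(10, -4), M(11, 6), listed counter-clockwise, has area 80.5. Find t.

Write out the shoelace sum; only the two edges meeting at K involve t:
2·Area = [((-3)·t − (-3)·1) + ((-3)·(-4) − 10·t)] + 133
       = -13·t + 148 = 161
⇒ t = -1.

-1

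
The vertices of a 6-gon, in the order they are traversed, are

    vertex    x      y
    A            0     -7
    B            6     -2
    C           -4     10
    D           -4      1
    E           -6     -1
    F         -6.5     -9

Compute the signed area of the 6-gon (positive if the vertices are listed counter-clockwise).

116.5

Σ = (42) + (52) + (36) + (10) + (47.5) + (45.5) = 233
Signed area = Σ/2 = 116.5 (positive ⇒ counter-clockwise traversal).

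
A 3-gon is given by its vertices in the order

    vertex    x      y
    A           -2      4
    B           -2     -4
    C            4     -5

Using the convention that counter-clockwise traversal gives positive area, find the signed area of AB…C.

24

A→B: (-2)(-4) − (-2)(4) = 16
B→C: (-2)(-5) − (4)(-4) = 26
C→A: (4)(4) − (-2)(-5) = 6
Σ = 48
Signed area = Σ/2 = 24 (positive ⇒ counter-clockwise traversal).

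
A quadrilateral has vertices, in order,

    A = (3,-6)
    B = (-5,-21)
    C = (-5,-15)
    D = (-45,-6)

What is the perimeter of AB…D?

112

|AB| = √((-8)² + (-15)²) = √289 = 17
|BC| = √((0)² + (6)²) = √36 = 6
|CD| = √((-40)² + (9)²) = √1681 = 41
|DA| = √((48)² + (0)²) = √2304 = 48
Perimeter = 17 + 6 + 41 + 48 = 112.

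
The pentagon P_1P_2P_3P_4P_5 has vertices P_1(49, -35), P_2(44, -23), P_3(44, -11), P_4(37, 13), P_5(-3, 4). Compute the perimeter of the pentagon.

|P_1P_2| = √((-5)² + (12)²) = √169 = 13
|P_2P_3| = √((0)² + (12)²) = √144 = 12
|P_3P_4| = √((-7)² + (24)²) = √625 = 25
|P_4P_5| = √((-40)² + (-9)²) = √1681 = 41
|P_5P_1| = √((52)² + (-39)²) = √4225 = 65
Perimeter = 13 + 12 + 25 + 41 + 65 = 156.

156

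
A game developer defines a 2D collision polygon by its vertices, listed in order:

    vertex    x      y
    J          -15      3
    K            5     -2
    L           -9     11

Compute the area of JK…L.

95

Apply the shoelace (surveyor's) formula: 2A = Σ (x_i·y_{i+1} − x_{i+1}·y_i), indices taken mod 3.
Σ = (15) + (37) + (138) = 190
Area = |Σ|/2 = 95.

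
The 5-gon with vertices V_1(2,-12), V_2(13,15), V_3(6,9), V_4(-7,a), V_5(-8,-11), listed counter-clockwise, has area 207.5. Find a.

-4

Write out the shoelace sum; only the two edges meeting at V_4 involve a:
2·Area = [(6·a − (-7)·9) + ((-7)·(-11) − (-8)·a)] + 331
       = 14·a + 471 = 415
⇒ a = -4.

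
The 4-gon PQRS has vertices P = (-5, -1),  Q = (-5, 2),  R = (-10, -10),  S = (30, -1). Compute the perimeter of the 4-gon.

|PQ| = √((0)² + (3)²) = √9 = 3
|QR| = √((-5)² + (-12)²) = √169 = 13
|RS| = √((40)² + (9)²) = √1681 = 41
|SP| = √((-35)² + (0)²) = √1225 = 35
Perimeter = 3 + 13 + 41 + 35 = 92.

92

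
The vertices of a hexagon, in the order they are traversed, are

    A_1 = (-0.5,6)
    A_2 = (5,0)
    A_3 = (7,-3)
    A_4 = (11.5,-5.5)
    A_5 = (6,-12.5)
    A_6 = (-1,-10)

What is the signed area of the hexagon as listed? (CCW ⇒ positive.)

Apply Gauss's area formula: 2A = Σ (x_i·y_{i+1} − x_{i+1}·y_i), indices taken mod 6.
A_1→A_2: (-0.5)(0) − (5)(6) = -30
A_2→A_3: (5)(-3) − (7)(0) = -15
A_3→A_4: (7)(-5.5) − (11.5)(-3) = -4
A_4→A_5: (11.5)(-12.5) − (6)(-5.5) = -110.75
A_5→A_6: (6)(-10) − (-1)(-12.5) = -72.5
A_6→A_1: (-1)(6) − (-0.5)(-10) = -11
Σ = -243.25
Signed area = Σ/2 = -121.625 (negative ⇒ clockwise traversal).

-121.625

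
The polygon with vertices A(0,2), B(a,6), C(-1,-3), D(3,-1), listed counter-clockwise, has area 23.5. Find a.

Write out the shoelace sum; only the two edges meeting at B involve a:
2·Area = [(0·6 − a·2) + (a·(-3) − (-1)·6)] + 16
       = -5·a + 22 = 47
⇒ a = -5.

-5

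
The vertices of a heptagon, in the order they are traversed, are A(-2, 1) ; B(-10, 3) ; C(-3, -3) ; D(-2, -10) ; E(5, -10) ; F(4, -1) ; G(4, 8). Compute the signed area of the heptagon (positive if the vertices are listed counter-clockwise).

Apply the shoelace formula: 2A = Σ (x_i·y_{i+1} − x_{i+1}·y_i), indices taken mod 7.
A→B: (-2)(3) − (-10)(1) = 4
B→C: (-10)(-3) − (-3)(3) = 39
C→D: (-3)(-10) − (-2)(-3) = 24
D→E: (-2)(-10) − (5)(-10) = 70
E→F: (5)(-1) − (4)(-10) = 35
F→G: (4)(8) − (4)(-1) = 36
G→A: (4)(1) − (-2)(8) = 20
Σ = 228
Signed area = Σ/2 = 114 (positive ⇒ counter-clockwise traversal).

114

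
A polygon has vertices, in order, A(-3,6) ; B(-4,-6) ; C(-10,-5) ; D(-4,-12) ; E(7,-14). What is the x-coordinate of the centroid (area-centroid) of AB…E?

Apply Gauss's area formula. First the cross-terms c_i = x_i·y_{i+1} − x_{i+1}·y_i:
  42, -40, 100, 140, 0  ⇒  2A = 242, A = 121.
Then Σ (x_i + x_{i+1})·c_i = -714, so x̄ = -714 / (6·121) = -119/121.

-119/121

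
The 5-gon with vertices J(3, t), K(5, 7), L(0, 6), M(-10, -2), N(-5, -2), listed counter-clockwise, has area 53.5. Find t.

Write out the shoelace sum; only the two edges meeting at J involve t:
2·Area = [((-5)·t − 3·(-2)) + (3·7 − 5·t)] + 100
       = -10·t + 127 = 107
⇒ t = 2.

2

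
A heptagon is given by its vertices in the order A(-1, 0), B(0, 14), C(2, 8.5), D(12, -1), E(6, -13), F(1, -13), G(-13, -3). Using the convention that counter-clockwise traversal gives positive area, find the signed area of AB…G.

Σ = (-14) + (-28) + (-104) + (-150) + (-65) + (-172) + (-3) = -536
Signed area = Σ/2 = -268 (negative ⇒ clockwise traversal).

-268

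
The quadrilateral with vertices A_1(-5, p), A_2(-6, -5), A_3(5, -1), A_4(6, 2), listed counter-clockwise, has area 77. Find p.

6

The doubled signed area Σ (x_i y_{i+1} − x_{i+1} y_i) is linear in p.
With p=0 it equals 82; the coefficient of p is 12 (from the two edges through A_1).
So 12·p + 82 = 2·77 = 154 ⇒ p = 6.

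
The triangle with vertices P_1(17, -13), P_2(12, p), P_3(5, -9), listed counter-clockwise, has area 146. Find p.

13

Write out the shoelace sum; only the two edges meeting at P_2 involve p:
2·Area = [(17·p − 12·(-13)) + (12·(-9) − 5·p)] + 88
       = 12·p + 136 = 292
⇒ p = 13.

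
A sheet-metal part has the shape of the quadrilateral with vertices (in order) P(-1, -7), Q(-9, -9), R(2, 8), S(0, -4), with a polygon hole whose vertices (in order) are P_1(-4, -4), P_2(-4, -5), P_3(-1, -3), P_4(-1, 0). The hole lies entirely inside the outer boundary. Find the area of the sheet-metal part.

54

Outer boundary:
Apply the shoelace (surveyor's) formula: 2A = Σ (x_i·y_{i+1} − x_{i+1}·y_i), indices taken mod 4.
P→Q: (-1)(-9) − (-9)(-7) = -54
Q→R: (-9)(8) − (2)(-9) = -54
R→S: (2)(-4) − (0)(8) = -8
S→P: (0)(-7) − (-1)(-4) = -4
Σ = -120
Area = |Σ|/2 = 60.
Hole:
P_1→P_2: (-4)(-5) − (-4)(-4) = 4
P_2→P_3: (-4)(-3) − (-1)(-5) = 7
P_3→P_4: (-1)(0) − (-1)(-3) = -3
P_4→P_1: (-1)(-4) − (-4)(0) = 4
Σ = 12
Area = |Σ|/2 = 6.
Net area = 60 − 6 = 54.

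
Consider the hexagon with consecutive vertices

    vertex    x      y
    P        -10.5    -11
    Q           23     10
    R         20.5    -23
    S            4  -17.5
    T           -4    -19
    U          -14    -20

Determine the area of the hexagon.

Apply Gauss's area formula: 2A = Σ (x_i·y_{i+1} − x_{i+1}·y_i), indices taken mod 6.
Σ = (148) + (-734) + (-266.75) + (-146) + (-186) + (-56) = -1240.75
Area = |Σ|/2 = 620.375.

620.375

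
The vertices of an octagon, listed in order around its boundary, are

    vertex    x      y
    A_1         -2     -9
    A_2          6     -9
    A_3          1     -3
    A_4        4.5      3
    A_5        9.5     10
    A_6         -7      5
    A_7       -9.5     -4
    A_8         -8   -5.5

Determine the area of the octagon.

185.125

Σ = (72) + (-9) + (16.5) + (16.5) + (117.5) + (75.5) + (20.25) + (61) = 370.25
Area = |Σ|/2 = 185.125.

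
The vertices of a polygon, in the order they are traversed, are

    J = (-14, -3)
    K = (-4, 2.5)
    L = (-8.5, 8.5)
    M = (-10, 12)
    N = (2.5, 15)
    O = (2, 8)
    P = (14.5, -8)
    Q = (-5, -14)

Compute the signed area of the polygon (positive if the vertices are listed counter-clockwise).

Apply the surveyor's formula: 2A = Σ (x_i·y_{i+1} − x_{i+1}·y_i), indices taken mod 8.
Σ = (-47) + (-12.75) + (-17) + (-180) + (-10) + (-132) + (-243) + (-181) = -822.75
Signed area = Σ/2 = -411.375 (negative ⇒ clockwise traversal).

-411.375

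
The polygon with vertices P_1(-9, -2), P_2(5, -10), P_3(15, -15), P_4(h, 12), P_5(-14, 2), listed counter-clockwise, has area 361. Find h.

The doubled signed area Σ (x_i y_{i+1} − x_{i+1} y_i) is linear in h.
With h=0 it equals 569; the coefficient of h is 17 (from the two edges through P_4).
So 17·h + 569 = 2·361 = 722 ⇒ h = 9.

9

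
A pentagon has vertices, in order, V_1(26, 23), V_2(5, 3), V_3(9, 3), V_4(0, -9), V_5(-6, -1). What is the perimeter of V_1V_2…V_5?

|V_1V_2| = √((-21)² + (-20)²) = √841 = 29
|V_2V_3| = √((4)² + (0)²) = √16 = 4
|V_3V_4| = √((-9)² + (-12)²) = √225 = 15
|V_4V_5| = √((-6)² + (8)²) = √100 = 10
|V_5V_1| = √((32)² + (24)²) = √1600 = 40
Perimeter = 29 + 4 + 15 + 10 + 40 = 98.

98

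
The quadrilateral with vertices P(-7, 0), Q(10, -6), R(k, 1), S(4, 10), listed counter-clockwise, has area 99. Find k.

5

Write out the shoelace sum; only the two edges meeting at R involve k:
2·Area = [(10·1 − k·(-6)) + (k·10 − 4·1)] + 112
       = 16·k + 118 = 198
⇒ k = 5.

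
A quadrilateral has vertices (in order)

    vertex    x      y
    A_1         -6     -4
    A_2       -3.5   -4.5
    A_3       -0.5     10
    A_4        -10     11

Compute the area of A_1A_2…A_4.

88.125

A_1→A_2: (-6)(-4.5) − (-3.5)(-4) = 13
A_2→A_3: (-3.5)(10) − (-0.5)(-4.5) = -37.25
A_3→A_4: (-0.5)(11) − (-10)(10) = 94.5
A_4→A_1: (-10)(-4) − (-6)(11) = 106
Σ = 176.25
Area = |Σ|/2 = 88.125.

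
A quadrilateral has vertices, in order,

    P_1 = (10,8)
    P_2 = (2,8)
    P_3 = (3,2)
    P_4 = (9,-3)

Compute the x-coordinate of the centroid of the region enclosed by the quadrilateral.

326/51

Apply the shoelace formula. First the cross-terms c_i = x_i·y_{i+1} − x_{i+1}·y_i:
  64, -20, -27, 102  ⇒  2A = 119, A = 59.5.
Then Σ (x_i + x_{i+1})·c_i = 2282, so x̄ = 2282 / (6·59.5) = 326/51.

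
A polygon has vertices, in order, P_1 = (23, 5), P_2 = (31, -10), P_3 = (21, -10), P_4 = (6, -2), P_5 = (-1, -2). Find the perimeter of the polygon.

76

|P_1P_2| = √((8)² + (-15)²) = √289 = 17
|P_2P_3| = √((-10)² + (0)²) = √100 = 10
|P_3P_4| = √((-15)² + (8)²) = √289 = 17
|P_4P_5| = √((-7)² + (0)²) = √49 = 7
|P_5P_1| = √((24)² + (7)²) = √625 = 25
Perimeter = 17 + 10 + 17 + 7 + 25 = 76.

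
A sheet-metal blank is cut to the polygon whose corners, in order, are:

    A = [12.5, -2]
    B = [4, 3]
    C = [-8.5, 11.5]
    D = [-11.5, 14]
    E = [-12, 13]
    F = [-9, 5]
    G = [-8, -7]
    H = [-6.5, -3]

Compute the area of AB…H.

Apply Gauss's area formula: 2A = Σ (x_i·y_{i+1} − x_{i+1}·y_i), indices taken mod 8.
A→B: (12.5)(3) − (4)(-2) = 45.5
B→C: (4)(11.5) − (-8.5)(3) = 71.5
C→D: (-8.5)(14) − (-11.5)(11.5) = 13.25
D→E: (-11.5)(13) − (-12)(14) = 18.5
E→F: (-12)(5) − (-9)(13) = 57
F→G: (-9)(-7) − (-8)(5) = 103
G→H: (-8)(-3) − (-6.5)(-7) = -21.5
H→A: (-6.5)(-2) − (12.5)(-3) = 50.5
Σ = 337.75
Area = |Σ|/2 = 168.875.

168.875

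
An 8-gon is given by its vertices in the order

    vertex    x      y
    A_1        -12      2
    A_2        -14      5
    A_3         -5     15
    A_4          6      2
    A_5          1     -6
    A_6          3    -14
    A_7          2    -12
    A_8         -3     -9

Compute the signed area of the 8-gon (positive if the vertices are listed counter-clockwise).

A_1→A_2: (-12)(5) − (-14)(2) = -32
A_2→A_3: (-14)(15) − (-5)(5) = -185
A_3→A_4: (-5)(2) − (6)(15) = -100
A_4→A_5: (6)(-6) − (1)(2) = -38
A_5→A_6: (1)(-14) − (3)(-6) = 4
A_6→A_7: (3)(-12) − (2)(-14) = -8
A_7→A_8: (2)(-9) − (-3)(-12) = -54
A_8→A_1: (-3)(2) − (-12)(-9) = -114
Σ = -527
Signed area = Σ/2 = -263.5 (negative ⇒ clockwise traversal).

-263.5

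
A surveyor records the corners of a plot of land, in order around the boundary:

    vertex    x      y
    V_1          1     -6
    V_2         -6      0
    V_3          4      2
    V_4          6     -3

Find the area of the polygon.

Apply the surveyor's formula: 2A = Σ (x_i·y_{i+1} − x_{i+1}·y_i), indices taken mod 4.
Σ = (-36) + (-12) + (-24) + (-33) = -105
Area = |Σ|/2 = 52.5.

52.5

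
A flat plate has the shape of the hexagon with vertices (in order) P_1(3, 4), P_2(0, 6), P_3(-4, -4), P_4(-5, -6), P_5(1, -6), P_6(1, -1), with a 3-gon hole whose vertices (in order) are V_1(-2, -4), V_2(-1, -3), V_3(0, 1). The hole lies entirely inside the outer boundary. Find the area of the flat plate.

Outer boundary:
Apply the shoelace formula: 2A = Σ (x_i·y_{i+1} − x_{i+1}·y_i), indices taken mod 6.
Cross-terms: 18, 24, 4, 36, 5, 7  ⇒  Σ = 94
Area = |Σ|/2 = 47.
Hole:
Apply the shoelace (surveyor's) formula: 2A = Σ (x_i·y_{i+1} − x_{i+1}·y_i), indices taken mod 3.
Cross-terms: 2, -1, 2  ⇒  Σ = 3
Area = |Σ|/2 = 1.5.
Net area = 47 − 1.5 = 45.5.

45.5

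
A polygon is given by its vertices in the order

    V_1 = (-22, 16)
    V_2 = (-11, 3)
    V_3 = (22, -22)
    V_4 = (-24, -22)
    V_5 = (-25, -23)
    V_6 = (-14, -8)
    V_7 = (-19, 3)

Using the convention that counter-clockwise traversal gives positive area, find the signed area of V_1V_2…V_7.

Σ = (110) + (176) + (-1012) + (2) + (-122) + (-194) + (-238) = -1278
Signed area = Σ/2 = -639 (negative ⇒ clockwise traversal).

-639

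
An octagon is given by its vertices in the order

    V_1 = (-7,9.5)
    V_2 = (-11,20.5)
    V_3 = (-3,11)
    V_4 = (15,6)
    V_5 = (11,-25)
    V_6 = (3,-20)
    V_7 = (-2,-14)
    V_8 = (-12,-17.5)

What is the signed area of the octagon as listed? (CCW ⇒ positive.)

-659.5

Cross-terms: -39, -59.5, -183, -441, -145, -82, -133, -236.5  ⇒  Σ = -1319
Signed area = Σ/2 = -659.5 (negative ⇒ clockwise traversal).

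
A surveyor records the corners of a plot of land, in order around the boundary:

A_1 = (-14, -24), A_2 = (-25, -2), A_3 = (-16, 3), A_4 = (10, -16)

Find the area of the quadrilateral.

458.5

Cross-terms: -572, -107, 226, -464  ⇒  Σ = -917
Area = |Σ|/2 = 458.5.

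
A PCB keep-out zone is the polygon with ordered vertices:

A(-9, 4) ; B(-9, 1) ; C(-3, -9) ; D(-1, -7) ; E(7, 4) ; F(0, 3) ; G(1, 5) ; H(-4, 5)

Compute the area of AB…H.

Σ = (27) + (84) + (12) + (45) + (21) + (-3) + (25) + (29) = 240
Area = |Σ|/2 = 120.

120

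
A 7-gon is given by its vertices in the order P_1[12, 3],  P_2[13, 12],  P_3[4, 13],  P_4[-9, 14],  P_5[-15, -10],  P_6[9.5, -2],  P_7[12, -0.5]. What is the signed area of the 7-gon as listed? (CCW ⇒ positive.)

Apply the shoelace (surveyor's) formula: 2A = Σ (x_i·y_{i+1} − x_{i+1}·y_i), indices taken mod 7.
Cross-terms: 105, 121, 173, 300, 125, 19.25, 42  ⇒  Σ = 885.25
Signed area = Σ/2 = 442.625 (positive ⇒ counter-clockwise traversal).

442.625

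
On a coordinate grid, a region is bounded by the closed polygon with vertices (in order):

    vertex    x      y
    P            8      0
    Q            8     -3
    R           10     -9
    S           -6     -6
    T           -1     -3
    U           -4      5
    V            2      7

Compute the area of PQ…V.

139.5

Cross-terms: -24, -42, -114, 12, -17, -38, -56  ⇒  Σ = -279
Area = |Σ|/2 = 139.5.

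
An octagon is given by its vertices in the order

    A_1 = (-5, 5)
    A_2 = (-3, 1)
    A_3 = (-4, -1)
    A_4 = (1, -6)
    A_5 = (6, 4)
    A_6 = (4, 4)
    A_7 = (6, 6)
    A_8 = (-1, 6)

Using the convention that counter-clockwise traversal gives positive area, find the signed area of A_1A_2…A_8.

78.5

Apply the surveyor's formula: 2A = Σ (x_i·y_{i+1} − x_{i+1}·y_i), indices taken mod 8.
A_1→A_2: (-5)(1) − (-3)(5) = 10
A_2→A_3: (-3)(-1) − (-4)(1) = 7
A_3→A_4: (-4)(-6) − (1)(-1) = 25
A_4→A_5: (1)(4) − (6)(-6) = 40
A_5→A_6: (6)(4) − (4)(4) = 8
A_6→A_7: (4)(6) − (6)(4) = 0
A_7→A_8: (6)(6) − (-1)(6) = 42
A_8→A_1: (-1)(5) − (-5)(6) = 25
Σ = 157
Signed area = Σ/2 = 78.5 (positive ⇒ counter-clockwise traversal).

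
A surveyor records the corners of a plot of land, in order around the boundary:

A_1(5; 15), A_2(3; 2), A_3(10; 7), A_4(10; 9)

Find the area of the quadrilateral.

45.5

Σ = (-35) + (1) + (20) + (105) = 91
Area = |Σ|/2 = 45.5.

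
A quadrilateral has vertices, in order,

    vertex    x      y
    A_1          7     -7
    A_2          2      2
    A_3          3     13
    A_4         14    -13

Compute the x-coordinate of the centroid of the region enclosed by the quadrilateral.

296/45

Apply the surveyor's formula. First the cross-terms c_i = x_i·y_{i+1} − x_{i+1}·y_i:
  28, 20, -221, -7  ⇒  2A = -180, A = -90.
Then Σ (x_i + x_{i+1})·c_i = -3552, so x̄ = -3552 / (6·(-90)) = 296/45.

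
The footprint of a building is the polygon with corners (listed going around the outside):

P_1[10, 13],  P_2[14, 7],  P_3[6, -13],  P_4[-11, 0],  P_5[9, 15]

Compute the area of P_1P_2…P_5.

338.5

Cross-terms: -112, -224, -143, -165, -33  ⇒  Σ = -677
Area = |Σ|/2 = 338.5.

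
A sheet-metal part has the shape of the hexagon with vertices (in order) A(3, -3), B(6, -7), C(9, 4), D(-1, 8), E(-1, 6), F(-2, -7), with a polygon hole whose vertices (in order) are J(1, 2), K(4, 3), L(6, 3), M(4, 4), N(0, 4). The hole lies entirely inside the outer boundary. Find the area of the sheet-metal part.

Outer boundary:
Apply the surveyor's formula: 2A = Σ (x_i·y_{i+1} − x_{i+1}·y_i), indices taken mod 6.
Σ = (-3) + (87) + (76) + (2) + (19) + (27) = 208
Area = |Σ|/2 = 104.
Hole:
Cross-terms: -5, -6, 12, 16, -4  ⇒  Σ = 13
Area = |Σ|/2 = 6.5.
Net area = 104 − 6.5 = 97.5.

97.5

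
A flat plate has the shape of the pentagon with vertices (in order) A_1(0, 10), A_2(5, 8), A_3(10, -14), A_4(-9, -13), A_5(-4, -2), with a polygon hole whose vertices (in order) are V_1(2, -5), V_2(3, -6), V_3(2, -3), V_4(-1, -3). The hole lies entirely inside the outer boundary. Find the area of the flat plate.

261

Outer boundary:
A_1→A_2: (0)(8) − (5)(10) = -50
A_2→A_3: (5)(-14) − (10)(8) = -150
A_3→A_4: (10)(-13) − (-9)(-14) = -256
A_4→A_5: (-9)(-2) − (-4)(-13) = -34
A_5→A_1: (-4)(10) − (0)(-2) = -40
Σ = -530
Area = |Σ|/2 = 265.
Hole:
V_1→V_2: (2)(-6) − (3)(-5) = 3
V_2→V_3: (3)(-3) − (2)(-6) = 3
V_3→V_4: (2)(-3) − (-1)(-3) = -9
V_4→V_1: (-1)(-5) − (2)(-3) = 11
Σ = 8
Area = |Σ|/2 = 4.
Net area = 265 − 4 = 261.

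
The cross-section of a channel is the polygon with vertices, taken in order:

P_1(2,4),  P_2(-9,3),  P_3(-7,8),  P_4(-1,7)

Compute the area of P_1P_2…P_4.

34

Σ = (42) + (-51) + (-41) + (-18) = -68
Area = |Σ|/2 = 34.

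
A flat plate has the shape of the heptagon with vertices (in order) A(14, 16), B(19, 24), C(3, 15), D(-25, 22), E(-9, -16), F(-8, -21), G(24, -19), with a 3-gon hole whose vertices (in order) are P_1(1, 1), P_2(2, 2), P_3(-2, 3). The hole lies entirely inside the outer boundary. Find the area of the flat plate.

Outer boundary:
Apply the shoelace formula: 2A = Σ (x_i·y_{i+1} − x_{i+1}·y_i), indices taken mod 7.
Σ = (32) + (213) + (441) + (598) + (61) + (656) + (650) = 2651
Area = |Σ|/2 = 1325.5.
Hole:
P_1→P_2: (1)(2) − (2)(1) = 0
P_2→P_3: (2)(3) − (-2)(2) = 10
P_3→P_1: (-2)(1) − (1)(3) = -5
Σ = 5
Area = |Σ|/2 = 2.5.
Net area = 1325.5 − 2.5 = 1323.

1323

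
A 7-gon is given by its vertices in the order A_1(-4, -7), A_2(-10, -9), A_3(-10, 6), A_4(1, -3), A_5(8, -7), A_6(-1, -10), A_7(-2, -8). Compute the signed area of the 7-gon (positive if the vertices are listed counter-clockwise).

-130

A_1→A_2: (-4)(-9) − (-10)(-7) = -34
A_2→A_3: (-10)(6) − (-10)(-9) = -150
A_3→A_4: (-10)(-3) − (1)(6) = 24
A_4→A_5: (1)(-7) − (8)(-3) = 17
A_5→A_6: (8)(-10) − (-1)(-7) = -87
A_6→A_7: (-1)(-8) − (-2)(-10) = -12
A_7→A_1: (-2)(-7) − (-4)(-8) = -18
Σ = -260
Signed area = Σ/2 = -130 (negative ⇒ clockwise traversal).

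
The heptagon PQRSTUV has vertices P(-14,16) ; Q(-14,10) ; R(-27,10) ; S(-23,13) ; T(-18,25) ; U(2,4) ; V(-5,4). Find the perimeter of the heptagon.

88

|PQ| = √((0)² + (-6)²) = √36 = 6
|QR| = √((-13)² + (0)²) = √169 = 13
|RS| = √((4)² + (3)²) = √25 = 5
|ST| = √((5)² + (12)²) = √169 = 13
|TU| = √((20)² + (-21)²) = √841 = 29
|UV| = √((-7)² + (0)²) = √49 = 7
|VP| = √((-9)² + (12)²) = √225 = 15
Perimeter = 6 + 13 + 5 + 13 + 29 + 7 + 15 = 88.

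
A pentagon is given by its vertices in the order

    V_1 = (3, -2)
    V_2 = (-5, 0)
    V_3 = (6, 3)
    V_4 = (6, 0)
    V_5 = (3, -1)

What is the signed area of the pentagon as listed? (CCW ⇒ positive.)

Σ = (-10) + (-15) + (-18) + (-6) + (-3) = -52
Signed area = Σ/2 = -26 (negative ⇒ clockwise traversal).

-26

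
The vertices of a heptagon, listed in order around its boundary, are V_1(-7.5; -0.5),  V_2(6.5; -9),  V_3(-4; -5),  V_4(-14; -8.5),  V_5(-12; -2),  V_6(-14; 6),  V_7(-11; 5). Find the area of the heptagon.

Apply the surveyor's formula: 2A = Σ (x_i·y_{i+1} − x_{i+1}·y_i), indices taken mod 7.
V_1→V_2: (-7.5)(-9) − (6.5)(-0.5) = 70.75
V_2→V_3: (6.5)(-5) − (-4)(-9) = -68.5
V_3→V_4: (-4)(-8.5) − (-14)(-5) = -36
V_4→V_5: (-14)(-2) − (-12)(-8.5) = -74
V_5→V_6: (-12)(6) − (-14)(-2) = -100
V_6→V_7: (-14)(5) − (-11)(6) = -4
V_7→V_1: (-11)(-0.5) − (-7.5)(5) = 43
Σ = -168.75
Area = |Σ|/2 = 84.375.

84.375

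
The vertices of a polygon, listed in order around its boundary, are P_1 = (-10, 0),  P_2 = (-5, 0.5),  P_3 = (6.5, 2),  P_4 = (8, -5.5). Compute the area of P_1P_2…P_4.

62.5

Apply the shoelace formula: 2A = Σ (x_i·y_{i+1} − x_{i+1}·y_i), indices taken mod 4.
Σ = (-5) + (-13.25) + (-51.75) + (-55) = -125
Area = |Σ|/2 = 62.5.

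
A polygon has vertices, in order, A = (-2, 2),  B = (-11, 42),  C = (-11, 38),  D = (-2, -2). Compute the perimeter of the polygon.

90

|AB| = √((-9)² + (40)²) = √1681 = 41
|BC| = √((0)² + (-4)²) = √16 = 4
|CD| = √((9)² + (-40)²) = √1681 = 41
|DA| = √((0)² + (4)²) = √16 = 4
Perimeter = 41 + 4 + 41 + 4 = 90.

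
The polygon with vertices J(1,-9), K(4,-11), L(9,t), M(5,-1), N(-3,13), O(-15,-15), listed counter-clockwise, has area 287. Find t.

Write out the shoelace sum; only the two edges meeting at L involve t:
2·Area = [(4·t − 9·(-11)) + (9·(-1) − 5·t)] + 477
       = -1·t + 567 = 574
⇒ t = -7.

-7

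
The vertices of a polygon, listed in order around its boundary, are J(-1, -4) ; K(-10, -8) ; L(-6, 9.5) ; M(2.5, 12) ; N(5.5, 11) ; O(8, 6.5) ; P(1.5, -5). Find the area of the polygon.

Cross-terms: -32, -143, -95.75, -38.5, -52.25, -49.75, -11  ⇒  Σ = -422.25
Area = |Σ|/2 = 211.125.

211.125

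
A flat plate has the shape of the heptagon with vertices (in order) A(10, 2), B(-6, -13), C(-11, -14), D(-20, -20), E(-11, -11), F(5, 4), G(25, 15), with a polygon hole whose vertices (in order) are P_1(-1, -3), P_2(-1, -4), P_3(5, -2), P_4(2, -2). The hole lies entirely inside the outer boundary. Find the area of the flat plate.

Outer boundary:
Apply the shoelace formula: 2A = Σ (x_i·y_{i+1} − x_{i+1}·y_i), indices taken mod 7.
Cross-terms: -118, -59, -60, 0, 11, -25, -100  ⇒  Σ = -351
Area = |Σ|/2 = 175.5.
Hole:
Apply the shoelace (surveyor's) formula: 2A = Σ (x_i·y_{i+1} − x_{i+1}·y_i), indices taken mod 4.
Σ = (1) + (22) + (-6) + (-8) = 9
Area = |Σ|/2 = 4.5.
Net area = 175.5 − 4.5 = 171.

171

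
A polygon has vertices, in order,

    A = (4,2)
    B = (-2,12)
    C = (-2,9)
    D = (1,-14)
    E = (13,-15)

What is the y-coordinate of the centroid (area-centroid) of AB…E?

-289/55

Apply the shoelace (surveyor's) formula. First the cross-terms c_i = x_i·y_{i+1} − x_{i+1}·y_i:
  52, 6, 19, 167, 86  ⇒  2A = 330, A = 165.
Then Σ (y_i + y_{i+1})·c_i = -5202, so ȳ = -5202 / (6·165) = -289/55.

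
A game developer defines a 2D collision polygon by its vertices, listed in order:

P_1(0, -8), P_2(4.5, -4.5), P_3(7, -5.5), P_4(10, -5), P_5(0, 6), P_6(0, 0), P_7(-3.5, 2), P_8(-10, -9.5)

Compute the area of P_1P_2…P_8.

128

Σ = (36) + (6.75) + (20) + (60) + (0) + (0) + (53.25) + (80) = 256
Area = |Σ|/2 = 128.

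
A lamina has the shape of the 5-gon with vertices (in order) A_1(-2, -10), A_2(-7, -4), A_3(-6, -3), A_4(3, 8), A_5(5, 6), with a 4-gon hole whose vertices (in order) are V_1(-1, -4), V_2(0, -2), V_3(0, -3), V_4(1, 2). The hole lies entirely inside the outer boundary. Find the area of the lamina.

Outer boundary:
Apply Gauss's area formula: 2A = Σ (x_i·y_{i+1} − x_{i+1}·y_i), indices taken mod 5.
Σ = (-62) + (-3) + (-39) + (-22) + (-38) = -164
Area = |Σ|/2 = 82.
Hole:
Apply the shoelace (surveyor's) formula: 2A = Σ (x_i·y_{i+1} − x_{i+1}·y_i), indices taken mod 4.
Cross-terms: 2, 0, 3, -2  ⇒  Σ = 3
Area = |Σ|/2 = 1.5.
Net area = 82 − 1.5 = 80.5.

80.5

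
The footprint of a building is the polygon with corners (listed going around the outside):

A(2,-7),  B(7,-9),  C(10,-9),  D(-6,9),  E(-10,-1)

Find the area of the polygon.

131

A→B: (2)(-9) − (7)(-7) = 31
B→C: (7)(-9) − (10)(-9) = 27
C→D: (10)(9) − (-6)(-9) = 36
D→E: (-6)(-1) − (-10)(9) = 96
E→A: (-10)(-7) − (2)(-1) = 72
Σ = 262
Area = |Σ|/2 = 131.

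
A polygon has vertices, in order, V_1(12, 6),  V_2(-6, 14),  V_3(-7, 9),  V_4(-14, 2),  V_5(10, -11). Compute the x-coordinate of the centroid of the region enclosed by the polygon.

142/147

Apply the shoelace formula. First the cross-terms c_i = x_i·y_{i+1} − x_{i+1}·y_i:
  204, 44, 112, 134, 192  ⇒  2A = 686, A = 343.
Then Σ (x_i + x_{i+1})·c_i = 1988, so x̄ = 1988 / (6·343) = 142/147.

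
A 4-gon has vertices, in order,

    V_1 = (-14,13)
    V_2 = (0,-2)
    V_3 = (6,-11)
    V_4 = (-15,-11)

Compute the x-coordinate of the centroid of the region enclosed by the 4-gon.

-22/3

Apply Gauss's area formula. First the cross-terms c_i = x_i·y_{i+1} − x_{i+1}·y_i:
  28, 12, -231, -349  ⇒  2A = -540, A = -270.
Then Σ (x_i + x_{i+1})·c_i = 11880, so x̄ = 11880 / (6·(-270)) = -22/3.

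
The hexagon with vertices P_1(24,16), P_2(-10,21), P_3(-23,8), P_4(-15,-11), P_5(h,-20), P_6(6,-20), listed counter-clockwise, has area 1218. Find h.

0

Write out the shoelace sum; only the two edges meeting at P_5 involve h:
2·Area = [((-15)·(-20) − h·(-11)) + (h·(-20) − 6·(-20))] + 2016
       = -9·h + 2436 = 2436
⇒ h = 0.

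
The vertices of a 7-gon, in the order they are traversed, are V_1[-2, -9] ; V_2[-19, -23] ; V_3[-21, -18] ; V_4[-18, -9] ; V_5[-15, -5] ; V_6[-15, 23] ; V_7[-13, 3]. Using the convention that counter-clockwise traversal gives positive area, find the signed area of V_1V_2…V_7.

Apply Gauss's area formula: 2A = Σ (x_i·y_{i+1} − x_{i+1}·y_i), indices taken mod 7.
Σ = (-125) + (-141) + (-135) + (-45) + (-420) + (254) + (123) = -489
Signed area = Σ/2 = -244.5 (negative ⇒ clockwise traversal).

-244.5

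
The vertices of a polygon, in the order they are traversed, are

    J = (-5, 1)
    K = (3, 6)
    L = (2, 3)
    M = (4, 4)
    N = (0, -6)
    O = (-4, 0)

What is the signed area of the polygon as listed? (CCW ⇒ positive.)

-46

Apply Gauss's area formula: 2A = Σ (x_i·y_{i+1} − x_{i+1}·y_i), indices taken mod 6.
J→K: (-5)(6) − (3)(1) = -33
K→L: (3)(3) − (2)(6) = -3
L→M: (2)(4) − (4)(3) = -4
M→N: (4)(-6) − (0)(4) = -24
N→O: (0)(0) − (-4)(-6) = -24
O→J: (-4)(1) − (-5)(0) = -4
Σ = -92
Signed area = Σ/2 = -46 (negative ⇒ clockwise traversal).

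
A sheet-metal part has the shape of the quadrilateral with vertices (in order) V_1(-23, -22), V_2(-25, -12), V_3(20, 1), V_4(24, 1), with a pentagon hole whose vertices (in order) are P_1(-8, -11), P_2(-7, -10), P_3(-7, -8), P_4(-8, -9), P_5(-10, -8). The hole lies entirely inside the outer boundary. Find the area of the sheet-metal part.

280

Outer boundary:
Apply the surveyor's formula: 2A = Σ (x_i·y_{i+1} − x_{i+1}·y_i), indices taken mod 4.
Cross-terms: -274, 215, -4, -505  ⇒  Σ = -568
Area = |Σ|/2 = 284.
Hole:
Apply the surveyor's formula: 2A = Σ (x_i·y_{i+1} − x_{i+1}·y_i), indices taken mod 5.
P_1→P_2: (-8)(-10) − (-7)(-11) = 3
P_2→P_3: (-7)(-8) − (-7)(-10) = -14
P_3→P_4: (-7)(-9) − (-8)(-8) = -1
P_4→P_5: (-8)(-8) − (-10)(-9) = -26
P_5→P_1: (-10)(-11) − (-8)(-8) = 46
Σ = 8
Area = |Σ|/2 = 4.
Net area = 284 − 4 = 280.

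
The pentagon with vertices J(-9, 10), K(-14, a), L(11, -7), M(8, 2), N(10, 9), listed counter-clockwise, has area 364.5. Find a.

-9

The doubled signed area Σ (x_i y_{i+1} − x_{i+1} y_i) is linear in a.
With a=0 it equals 549; the coefficient of a is -20 (from the two edges through K).
So -20·a + 549 = 2·364.5 = 729 ⇒ a = -9.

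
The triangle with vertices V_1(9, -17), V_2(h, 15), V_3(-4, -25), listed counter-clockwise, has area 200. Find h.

The doubled signed area Σ (x_i y_{i+1} − x_{i+1} y_i) is linear in h.
With h=0 it equals 488; the coefficient of h is -8 (from the two edges through V_2).
So -8·h + 488 = 2·200 = 400 ⇒ h = 11.

11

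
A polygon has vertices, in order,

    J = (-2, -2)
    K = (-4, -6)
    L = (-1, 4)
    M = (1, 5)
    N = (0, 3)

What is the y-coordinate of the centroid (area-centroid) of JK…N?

13/18

Apply the shoelace (surveyor's) formula. First the cross-terms c_i = x_i·y_{i+1} − x_{i+1}·y_i:
  4, -22, -9, 3, 6  ⇒  2A = -18, A = -9.
Then Σ (y_i + y_{i+1})·c_i = -39, so ȳ = -39 / (6·(-9)) = 13/18.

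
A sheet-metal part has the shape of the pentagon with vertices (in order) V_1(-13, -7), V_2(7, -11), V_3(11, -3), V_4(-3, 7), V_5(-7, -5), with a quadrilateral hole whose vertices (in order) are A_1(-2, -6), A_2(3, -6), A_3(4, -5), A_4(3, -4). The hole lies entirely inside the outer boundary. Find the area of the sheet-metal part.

Outer boundary:
V_1→V_2: (-13)(-11) − (7)(-7) = 192
V_2→V_3: (7)(-3) − (11)(-11) = 100
V_3→V_4: (11)(7) − (-3)(-3) = 68
V_4→V_5: (-3)(-5) − (-7)(7) = 64
V_5→V_1: (-7)(-7) − (-13)(-5) = -16
Σ = 408
Area = |Σ|/2 = 204.
Hole:
Cross-terms: 30, 9, -1, -26  ⇒  Σ = 12
Area = |Σ|/2 = 6.
Net area = 204 − 6 = 198.

198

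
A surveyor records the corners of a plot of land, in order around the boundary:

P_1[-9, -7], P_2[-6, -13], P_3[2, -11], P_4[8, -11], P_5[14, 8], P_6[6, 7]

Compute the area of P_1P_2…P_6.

Apply the shoelace formula: 2A = Σ (x_i·y_{i+1} − x_{i+1}·y_i), indices taken mod 6.
Cross-terms: 75, 92, 66, 218, 50, 21  ⇒  Σ = 522
Area = |Σ|/2 = 261.

261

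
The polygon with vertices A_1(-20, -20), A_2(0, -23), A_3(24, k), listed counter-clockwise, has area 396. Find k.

13

The doubled signed area Σ (x_i y_{i+1} − x_{i+1} y_i) is linear in k.
With k=0 it equals 532; the coefficient of k is 20 (from the two edges through A_3).
So 20·k + 532 = 2·396 = 792 ⇒ k = 13.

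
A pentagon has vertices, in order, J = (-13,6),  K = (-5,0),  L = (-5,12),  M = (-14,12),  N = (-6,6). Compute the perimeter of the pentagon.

|JK| = √((8)² + (-6)²) = √100 = 10
|KL| = √((0)² + (12)²) = √144 = 12
|LM| = √((-9)² + (0)²) = √81 = 9
|MN| = √((8)² + (-6)²) = √100 = 10
|NJ| = √((-7)² + (0)²) = √49 = 7
Perimeter = 10 + 12 + 9 + 10 + 7 = 48.

48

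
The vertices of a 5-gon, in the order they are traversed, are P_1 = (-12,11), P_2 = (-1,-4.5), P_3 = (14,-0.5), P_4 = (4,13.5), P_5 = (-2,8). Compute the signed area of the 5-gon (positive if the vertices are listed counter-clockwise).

Cross-terms: 65, 63.5, 191, 59, 74  ⇒  Σ = 452.5
Signed area = Σ/2 = 226.25 (positive ⇒ counter-clockwise traversal).

226.25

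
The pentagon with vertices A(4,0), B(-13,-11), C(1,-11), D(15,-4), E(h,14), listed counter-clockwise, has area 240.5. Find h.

14

The doubled signed area Σ (x_i y_{i+1} − x_{i+1} y_i) is linear in h.
With h=0 it equals 425; the coefficient of h is 4 (from the two edges through E).
So 4·h + 425 = 2·240.5 = 481 ⇒ h = 14.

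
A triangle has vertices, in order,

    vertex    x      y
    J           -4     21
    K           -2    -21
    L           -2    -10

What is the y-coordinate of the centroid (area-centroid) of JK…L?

-10/3

Apply Gauss's area formula. First the cross-terms c_i = x_i·y_{i+1} − x_{i+1}·y_i:
  126, -22, -82  ⇒  2A = 22, A = 11.
Then Σ (y_i + y_{i+1})·c_i = -220, so ȳ = -220 / (6·11) = -10/3.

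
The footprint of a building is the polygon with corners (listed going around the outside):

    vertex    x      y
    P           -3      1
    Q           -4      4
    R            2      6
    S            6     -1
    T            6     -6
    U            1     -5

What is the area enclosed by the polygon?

73

Apply the shoelace (surveyor's) formula: 2A = Σ (x_i·y_{i+1} − x_{i+1}·y_i), indices taken mod 6.
Σ = (-8) + (-32) + (-38) + (-30) + (-24) + (-14) = -146
Area = |Σ|/2 = 73.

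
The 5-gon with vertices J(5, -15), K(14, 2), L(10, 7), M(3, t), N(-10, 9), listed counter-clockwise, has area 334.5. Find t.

Write out the shoelace sum; only the two edges meeting at M involve t:
2·Area = [(10·t − 3·7) + (3·9 − (-10)·t)] + 403
       = 20·t + 409 = 669
⇒ t = 13.

13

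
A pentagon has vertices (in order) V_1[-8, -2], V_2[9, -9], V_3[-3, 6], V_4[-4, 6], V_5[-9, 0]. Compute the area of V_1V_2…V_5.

Σ = (90) + (27) + (6) + (54) + (18) = 195
Area = |Σ|/2 = 97.5.

97.5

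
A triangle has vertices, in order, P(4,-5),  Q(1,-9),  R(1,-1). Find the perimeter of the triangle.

18

|PQ| = √((-3)² + (-4)²) = √25 = 5
|QR| = √((0)² + (8)²) = √64 = 8
|RP| = √((3)² + (-4)²) = √25 = 5
Perimeter = 5 + 8 + 5 = 18.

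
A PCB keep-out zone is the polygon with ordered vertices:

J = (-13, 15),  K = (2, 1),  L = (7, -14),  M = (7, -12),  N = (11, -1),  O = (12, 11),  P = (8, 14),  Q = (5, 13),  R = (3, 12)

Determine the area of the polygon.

Apply the shoelace formula: 2A = Σ (x_i·y_{i+1} − x_{i+1}·y_i), indices taken mod 9.
Σ = (-43) + (-35) + (14) + (125) + (133) + (80) + (34) + (21) + (201) = 530
Area = |Σ|/2 = 265.

265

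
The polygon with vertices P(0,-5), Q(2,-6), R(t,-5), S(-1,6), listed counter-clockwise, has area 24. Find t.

Write out the shoelace sum; only the two edges meeting at R involve t:
2·Area = [(2·(-5) − t·(-6)) + (t·6 − (-1)·(-5))] + 15
       = 12·t + 0 = 48
⇒ t = 4.

4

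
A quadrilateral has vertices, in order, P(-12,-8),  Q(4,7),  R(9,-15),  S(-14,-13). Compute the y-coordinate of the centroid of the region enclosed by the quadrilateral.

Apply the surveyor's formula. First the cross-terms c_i = x_i·y_{i+1} − x_{i+1}·y_i:
  -52, -123, -327, -44  ⇒  2A = -546, A = -273.
Then Σ (y_i + y_{i+1})·c_i = 11116, so ȳ = 11116 / (6·(-273)) = -794/117.

-794/117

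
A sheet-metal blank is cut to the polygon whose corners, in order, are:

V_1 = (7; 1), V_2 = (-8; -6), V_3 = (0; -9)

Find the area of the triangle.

Cross-terms: -34, 72, 63  ⇒  Σ = 101
Area = |Σ|/2 = 50.5.

50.5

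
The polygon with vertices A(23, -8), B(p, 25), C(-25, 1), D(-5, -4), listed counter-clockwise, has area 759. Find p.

9

The doubled signed area Σ (x_i y_{i+1} − x_{i+1} y_i) is linear in p.
With p=0 it equals 1437; the coefficient of p is 9 (from the two edges through B).
So 9·p + 1437 = 2·759 = 1518 ⇒ p = 9.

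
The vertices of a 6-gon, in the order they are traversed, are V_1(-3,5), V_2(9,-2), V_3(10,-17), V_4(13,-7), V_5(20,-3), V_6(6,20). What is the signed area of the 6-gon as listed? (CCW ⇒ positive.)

294

Apply the shoelace formula: 2A = Σ (x_i·y_{i+1} − x_{i+1}·y_i), indices taken mod 6.
Σ = (-39) + (-133) + (151) + (101) + (418) + (90) = 588
Signed area = Σ/2 = 294 (positive ⇒ counter-clockwise traversal).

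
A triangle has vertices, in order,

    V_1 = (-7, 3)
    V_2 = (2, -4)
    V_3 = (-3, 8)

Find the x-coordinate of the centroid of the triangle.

Apply the surveyor's formula. First the cross-terms c_i = x_i·y_{i+1} − x_{i+1}·y_i:
  22, 4, 47  ⇒  2A = 73, A = 36.5.
Then Σ (x_i + x_{i+1})·c_i = -584, so x̄ = -584 / (6·36.5) = -8/3.

-8/3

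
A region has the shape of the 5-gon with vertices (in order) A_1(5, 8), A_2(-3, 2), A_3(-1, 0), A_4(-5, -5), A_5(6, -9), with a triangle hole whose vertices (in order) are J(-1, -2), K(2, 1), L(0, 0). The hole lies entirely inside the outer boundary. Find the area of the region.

Outer boundary:
A_1→A_2: (5)(2) − (-3)(8) = 34
A_2→A_3: (-3)(0) − (-1)(2) = 2
A_3→A_4: (-1)(-5) − (-5)(0) = 5
A_4→A_5: (-5)(-9) − (6)(-5) = 75
A_5→A_1: (6)(8) − (5)(-9) = 93
Σ = 209
Area = |Σ|/2 = 104.5.
Hole:
Apply the shoelace formula: 2A = Σ (x_i·y_{i+1} − x_{i+1}·y_i), indices taken mod 3.
J→K: (-1)(1) − (2)(-2) = 3
K→L: (2)(0) − (0)(1) = 0
L→J: (0)(-2) − (-1)(0) = 0
Σ = 3
Area = |Σ|/2 = 1.5.
Net area = 104.5 − 1.5 = 103.

103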